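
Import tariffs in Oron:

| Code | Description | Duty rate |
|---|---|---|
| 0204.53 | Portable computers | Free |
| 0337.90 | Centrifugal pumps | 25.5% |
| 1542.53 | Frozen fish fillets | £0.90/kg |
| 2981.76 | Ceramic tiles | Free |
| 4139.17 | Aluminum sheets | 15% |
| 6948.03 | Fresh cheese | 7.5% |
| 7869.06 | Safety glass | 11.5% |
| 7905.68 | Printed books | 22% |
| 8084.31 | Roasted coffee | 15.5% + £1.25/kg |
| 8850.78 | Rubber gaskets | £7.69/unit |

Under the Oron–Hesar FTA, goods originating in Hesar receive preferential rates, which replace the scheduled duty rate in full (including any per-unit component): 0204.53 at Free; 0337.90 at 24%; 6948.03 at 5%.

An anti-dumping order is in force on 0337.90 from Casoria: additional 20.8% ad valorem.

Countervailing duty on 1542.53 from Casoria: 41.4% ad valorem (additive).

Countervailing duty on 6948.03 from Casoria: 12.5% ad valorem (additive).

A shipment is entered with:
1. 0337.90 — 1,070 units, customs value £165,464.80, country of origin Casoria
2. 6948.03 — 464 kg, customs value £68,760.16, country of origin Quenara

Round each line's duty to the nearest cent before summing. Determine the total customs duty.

£81,767.21

Line 1 (0337.90, Casoria, 1,070 units, £165,464.80):
Base rate for 0337.90 is 25.5%.
0337.90 has an FTA preferential rate, but origin Casoria is not Hesar; base rate stands.
Additional duty on 0337.90 from Casoria: +20.8%. Applied ad valorem rate: 25.5% + 20.8% = 46.3%.
Duty = £165,464.80 × 46.3% = £76,610.20.
Line 2 (6948.03, Quenara, 464 kg, £68,760.16):
Base rate for 6948.03 is 7.5%.
6948.03 has an FTA preferential rate, but origin Quenara is not Hesar; base rate stands.
The additional-duty order on 6948.03 targets Casoria, not Quenara; it does not apply.
Duty = £68,760.16 × 7.5% = £5,157.01.
Total = £76,610.20 + £5,157.01 = £81,767.21.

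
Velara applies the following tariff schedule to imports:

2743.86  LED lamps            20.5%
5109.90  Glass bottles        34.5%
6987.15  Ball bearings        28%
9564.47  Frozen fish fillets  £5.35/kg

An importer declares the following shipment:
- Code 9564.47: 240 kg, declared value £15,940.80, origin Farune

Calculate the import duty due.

£1,284.00

Line 1 (9564.47, Farune, 240 kg, £15,940.80):
Base rate for 9564.47 is £5.35/kg.
Duty = 240 × £5.35 = £1,284.00.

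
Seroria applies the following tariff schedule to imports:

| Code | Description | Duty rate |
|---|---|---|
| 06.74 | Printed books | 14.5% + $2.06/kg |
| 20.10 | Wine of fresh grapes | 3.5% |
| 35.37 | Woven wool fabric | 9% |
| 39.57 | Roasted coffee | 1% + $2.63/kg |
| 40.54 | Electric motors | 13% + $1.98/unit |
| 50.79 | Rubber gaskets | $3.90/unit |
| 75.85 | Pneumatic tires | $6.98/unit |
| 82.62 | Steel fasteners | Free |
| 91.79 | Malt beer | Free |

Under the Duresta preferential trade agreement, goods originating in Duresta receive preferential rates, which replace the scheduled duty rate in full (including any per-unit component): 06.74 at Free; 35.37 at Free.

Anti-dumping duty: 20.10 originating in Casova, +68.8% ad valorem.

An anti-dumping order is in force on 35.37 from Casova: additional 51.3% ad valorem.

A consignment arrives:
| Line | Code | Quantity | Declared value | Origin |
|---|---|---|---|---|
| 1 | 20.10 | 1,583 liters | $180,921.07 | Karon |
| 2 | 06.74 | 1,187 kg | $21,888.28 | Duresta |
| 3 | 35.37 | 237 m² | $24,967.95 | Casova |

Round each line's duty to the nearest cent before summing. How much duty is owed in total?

Line 1 (20.10, Karon, 1,583 liters, $180,921.07):
Base rate for 20.10 is 3.5%.
The additional-duty order on 20.10 targets Casova, not Karon; it does not apply.
Duty = $180,921.07 × 3.5% = $6,332.24.
Line 2 (06.74, Duresta, 1,187 kg, $21,888.28):
Base rate for 06.74 is 14.5% + $2.06/kg.
Origin Duresta qualifies under the Seroria–Duresta agreement and 06.74 is covered: preferential rate Free applies instead.
Duty = $21,888.28 × 0% = $0.00.
Line 3 (35.37, Casova, 237 m², $24,967.95):
Base rate for 35.37 is 9%.
35.37 has an FTA preferential rate, but origin Casova is not Duresta; base rate stands.
Additional duty on 35.37 from Casova: +51.3%. Applied ad valorem rate: 9% + 51.3% = 60.3%.
Duty = $24,967.95 × 60.3% = $15,055.67.
Total = $6,332.24 + $0.00 + $15,055.67 = $21,387.91.

$21,387.91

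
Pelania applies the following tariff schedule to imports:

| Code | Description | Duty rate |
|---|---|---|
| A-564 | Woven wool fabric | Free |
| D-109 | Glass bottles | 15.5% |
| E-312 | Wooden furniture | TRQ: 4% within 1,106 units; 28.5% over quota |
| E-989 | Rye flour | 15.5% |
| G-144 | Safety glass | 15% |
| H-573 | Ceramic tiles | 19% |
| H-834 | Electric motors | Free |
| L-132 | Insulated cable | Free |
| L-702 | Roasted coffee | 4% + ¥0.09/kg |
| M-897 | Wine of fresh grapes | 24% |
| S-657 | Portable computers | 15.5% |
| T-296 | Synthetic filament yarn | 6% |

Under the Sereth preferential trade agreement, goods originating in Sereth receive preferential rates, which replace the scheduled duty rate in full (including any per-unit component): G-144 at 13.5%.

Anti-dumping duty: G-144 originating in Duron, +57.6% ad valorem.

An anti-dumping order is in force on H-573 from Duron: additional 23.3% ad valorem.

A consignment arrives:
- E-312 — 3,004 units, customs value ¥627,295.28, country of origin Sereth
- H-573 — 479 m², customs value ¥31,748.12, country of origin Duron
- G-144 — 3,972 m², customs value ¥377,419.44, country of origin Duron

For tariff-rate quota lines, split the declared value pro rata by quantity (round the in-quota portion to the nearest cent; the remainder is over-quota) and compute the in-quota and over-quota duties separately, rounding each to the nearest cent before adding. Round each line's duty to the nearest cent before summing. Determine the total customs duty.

¥409,631.16

Line 1 (E-312, Sereth, 3,004 units, ¥627,295.28):
Code E-312 is under a tariff-rate quota (threshold 1,106 units). In-quota: 1,106 units at 4%; over-quota: 1,898 units at 28.5%.
Pro-rata value split: in-quota = ¥627,295.28 × 1,106/3,004 = ¥230,954.92; over-quota = ¥627,295.28 − ¥230,954.92 = ¥396,340.36.
In-quota duty = ¥230,954.92 × 4% = ¥9,238.20. Over-quota duty = ¥396,340.36 × 28.5% = ¥112,957.00.
Line duty = ¥9,238.20 + ¥112,957.00 = ¥122,195.20.
Line 2 (H-573, Duron, 479 m², ¥31,748.12):
Base rate for H-573 is 19%.
Additional duty on H-573 from Duron: +23.3%. Applied ad valorem rate: 19% + 23.3% = 42.3%.
Duty = ¥31,748.12 × 42.3% = ¥13,429.45.
Line 3 (G-144, Duron, 3,972 m², ¥377,419.44):
Base rate for G-144 is 15%.
G-144 has an FTA preferential rate, but origin Duron is not Sereth; base rate stands.
Additional duty on G-144 from Duron: +57.6%. Applied ad valorem rate: 15% + 57.6% = 72.6%.
Duty = ¥377,419.44 × 72.6% = ¥274,006.51.
Total = ¥122,195.20 + ¥13,429.45 + ¥274,006.51 = ¥409,631.16.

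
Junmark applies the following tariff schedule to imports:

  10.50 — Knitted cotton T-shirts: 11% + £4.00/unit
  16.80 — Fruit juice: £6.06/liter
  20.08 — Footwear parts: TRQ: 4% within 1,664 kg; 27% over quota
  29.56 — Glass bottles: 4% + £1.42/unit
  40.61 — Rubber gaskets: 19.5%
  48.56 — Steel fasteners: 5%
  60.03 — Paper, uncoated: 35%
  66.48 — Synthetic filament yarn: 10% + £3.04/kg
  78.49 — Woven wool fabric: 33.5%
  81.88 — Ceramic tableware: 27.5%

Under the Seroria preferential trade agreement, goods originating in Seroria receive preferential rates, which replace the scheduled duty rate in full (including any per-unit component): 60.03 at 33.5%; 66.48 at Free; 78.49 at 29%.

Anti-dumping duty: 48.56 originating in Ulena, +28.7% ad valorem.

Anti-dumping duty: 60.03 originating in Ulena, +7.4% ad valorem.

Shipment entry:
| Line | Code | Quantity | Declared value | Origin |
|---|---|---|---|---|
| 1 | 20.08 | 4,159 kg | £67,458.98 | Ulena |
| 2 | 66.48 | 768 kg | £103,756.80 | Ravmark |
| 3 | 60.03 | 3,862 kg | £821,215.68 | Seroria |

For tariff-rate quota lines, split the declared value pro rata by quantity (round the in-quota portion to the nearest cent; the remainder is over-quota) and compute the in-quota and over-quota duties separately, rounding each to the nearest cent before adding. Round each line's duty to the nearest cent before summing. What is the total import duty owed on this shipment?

Line 1 (20.08, Ulena, 4,159 kg, £67,458.98):
Code 20.08 is under a tariff-rate quota (threshold 1,664 kg). In-quota: 1,664 kg at 4%; over-quota: 2,495 kg at 27%.
Pro-rata value split: in-quota = £67,458.98 × 1,664/4,159 = £26,990.08; over-quota = £67,458.98 − £26,990.08 = £40,468.90.
In-quota duty = £26,990.08 × 4% = £1,079.60. Over-quota duty = £40,468.90 × 27% = £10,926.60.
Line duty = £1,079.60 + £10,926.60 = £12,006.20.
Line 2 (66.48, Ravmark, 768 kg, £103,756.80):
Base rate for 66.48 is 10% + £3.04/kg.
66.48 has an FTA preferential rate, but origin Ravmark is not Seroria; base rate stands.
Duty = £103,756.80 × 10% + 768 × £3.04 = £12,710.40.
Line 3 (60.03, Seroria, 3,862 kg, £821,215.68):
Base rate for 60.03 is 35%.
Origin Seroria qualifies under the Junmark–Seroria agreement and 60.03 is covered: preferential rate 33.5% applies instead.
The additional-duty order on 60.03 targets Ulena, not Seroria; it does not apply.
Duty = £821,215.68 × 33.5% = £275,107.25.
Total = £12,006.20 + £12,710.40 + £275,107.25 = £299,823.85.

£299,823.85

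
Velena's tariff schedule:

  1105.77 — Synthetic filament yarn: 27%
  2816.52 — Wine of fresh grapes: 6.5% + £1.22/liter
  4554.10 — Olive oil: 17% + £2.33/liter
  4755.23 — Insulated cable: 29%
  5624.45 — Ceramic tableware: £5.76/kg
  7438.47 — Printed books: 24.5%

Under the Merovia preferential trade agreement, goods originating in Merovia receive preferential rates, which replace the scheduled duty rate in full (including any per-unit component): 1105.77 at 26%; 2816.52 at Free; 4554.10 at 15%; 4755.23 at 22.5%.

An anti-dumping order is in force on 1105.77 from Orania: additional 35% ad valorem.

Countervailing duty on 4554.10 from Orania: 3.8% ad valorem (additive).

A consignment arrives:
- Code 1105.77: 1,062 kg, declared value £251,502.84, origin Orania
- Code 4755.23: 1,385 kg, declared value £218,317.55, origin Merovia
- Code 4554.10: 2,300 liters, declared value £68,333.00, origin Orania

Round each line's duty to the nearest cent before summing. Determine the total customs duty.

£224,625.47

Line 1 (1105.77, Orania, 1,062 kg, £251,502.84):
Base rate for 1105.77 is 27%.
1105.77 has an FTA preferential rate, but origin Orania is not Merovia; base rate stands.
Additional duty on 1105.77 from Orania: +35%. Applied ad valorem rate: 27% + 35% = 62%.
Duty = £251,502.84 × 62% = £155,931.76.
Line 2 (4755.23, Merovia, 1,385 kg, £218,317.55):
Base rate for 4755.23 is 29%.
Origin Merovia qualifies under the Velena–Merovia agreement and 4755.23 is covered: preferential rate 22.5% applies instead.
Duty = £218,317.55 × 22.5% = £49,121.45.
Line 3 (4554.10, Orania, 2,300 liters, £68,333.00):
Base rate for 4554.10 is 17% + £2.33/liter.
4554.10 has an FTA preferential rate, but origin Orania is not Merovia; base rate stands.
Additional duty on 4554.10 from Orania: +3.8%. Applied ad valorem rate: 17% + 3.8% = 20.8%.
Duty = £68,333.00 × 20.8% + 2,300 × £2.33 = £19,572.26.
Total = £155,931.76 + £49,121.45 + £19,572.26 = £224,625.47.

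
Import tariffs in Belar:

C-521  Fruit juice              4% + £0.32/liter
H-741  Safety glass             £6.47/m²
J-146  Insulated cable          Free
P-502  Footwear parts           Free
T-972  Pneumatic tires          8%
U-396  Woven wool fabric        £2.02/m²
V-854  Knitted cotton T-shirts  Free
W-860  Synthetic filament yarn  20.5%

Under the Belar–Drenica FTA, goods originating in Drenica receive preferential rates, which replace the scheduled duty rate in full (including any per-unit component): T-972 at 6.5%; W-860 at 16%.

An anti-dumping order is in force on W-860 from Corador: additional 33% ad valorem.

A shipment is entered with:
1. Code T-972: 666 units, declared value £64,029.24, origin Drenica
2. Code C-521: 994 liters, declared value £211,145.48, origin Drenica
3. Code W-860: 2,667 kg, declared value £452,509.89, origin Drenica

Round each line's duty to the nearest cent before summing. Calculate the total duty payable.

£85,327.38

Line 1 (T-972, Drenica, 666 units, £64,029.24):
Base rate for T-972 is 8%.
Origin Drenica qualifies under the Belar–Drenica agreement and T-972 is covered: preferential rate 6.5% applies instead.
Duty = £64,029.24 × 6.5% = £4,161.90.
Line 2 (C-521, Drenica, 994 liters, £211,145.48):
Base rate for C-521 is 4% + £0.32/liter.
Origin Drenica is the FTA partner but C-521 is not on the preference list; base rate stands.
Duty = £211,145.48 × 4% + 994 × £0.32 = £8,763.90.
Line 3 (W-860, Drenica, 2,667 kg, £452,509.89):
Base rate for W-860 is 20.5%.
Origin Drenica qualifies under the Belar–Drenica agreement and W-860 is covered: preferential rate 16% applies instead.
The additional-duty order on W-860 targets Corador, not Drenica; it does not apply.
Duty = £452,509.89 × 16% = £72,401.58.
Total = £4,161.90 + £8,763.90 + £72,401.58 = £85,327.38.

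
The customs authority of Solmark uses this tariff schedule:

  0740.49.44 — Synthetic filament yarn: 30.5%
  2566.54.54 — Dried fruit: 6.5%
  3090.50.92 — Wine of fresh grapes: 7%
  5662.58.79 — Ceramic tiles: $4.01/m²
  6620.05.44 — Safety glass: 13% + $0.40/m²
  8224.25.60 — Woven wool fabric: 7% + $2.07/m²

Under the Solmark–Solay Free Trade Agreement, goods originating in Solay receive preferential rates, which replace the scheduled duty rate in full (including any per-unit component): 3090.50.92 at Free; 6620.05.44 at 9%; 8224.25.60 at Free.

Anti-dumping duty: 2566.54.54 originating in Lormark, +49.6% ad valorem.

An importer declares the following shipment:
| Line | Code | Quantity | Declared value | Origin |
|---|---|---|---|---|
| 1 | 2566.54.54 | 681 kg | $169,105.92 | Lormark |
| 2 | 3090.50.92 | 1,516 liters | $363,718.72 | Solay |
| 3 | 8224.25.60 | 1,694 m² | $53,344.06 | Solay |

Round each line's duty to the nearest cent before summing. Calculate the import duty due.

$94,868.42

Line 1 (2566.54.54, Lormark, 681 kg, $169,105.92):
Base rate for 2566.54.54 is 6.5%.
Additional duty on 2566.54.54 from Lormark: +49.6%. Applied ad valorem rate: 6.5% + 49.6% = 56.1%.
Duty = $169,105.92 × 56.1% = $94,868.42.
Line 2 (3090.50.92, Solay, 1,516 liters, $363,718.72):
Base rate for 3090.50.92 is 7%.
Origin Solay qualifies under the Solmark–Solay agreement and 3090.50.92 is covered: preferential rate Free applies instead.
Duty = $363,718.72 × 0% = $0.00.
Line 3 (8224.25.60, Solay, 1,694 m², $53,344.06):
Base rate for 8224.25.60 is 7% + $2.07/m².
Origin Solay qualifies under the Solmark–Solay agreement and 8224.25.60 is covered: preferential rate Free applies instead.
Duty = $53,344.06 × 0% = $0.00.
Total = $94,868.42 + $0.00 + $0.00 = $94,868.42.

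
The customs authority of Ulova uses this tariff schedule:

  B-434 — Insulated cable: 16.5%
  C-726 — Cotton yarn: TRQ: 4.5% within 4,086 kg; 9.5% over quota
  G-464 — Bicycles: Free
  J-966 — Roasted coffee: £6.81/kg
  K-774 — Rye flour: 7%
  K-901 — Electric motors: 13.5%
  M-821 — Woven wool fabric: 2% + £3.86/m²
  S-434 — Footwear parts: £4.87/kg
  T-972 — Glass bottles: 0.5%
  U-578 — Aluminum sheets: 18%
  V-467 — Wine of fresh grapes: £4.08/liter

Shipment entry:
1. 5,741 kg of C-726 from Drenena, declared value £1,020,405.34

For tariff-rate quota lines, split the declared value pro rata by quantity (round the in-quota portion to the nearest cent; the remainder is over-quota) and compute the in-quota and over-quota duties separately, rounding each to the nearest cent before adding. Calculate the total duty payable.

Line 1 (C-726, Drenena, 5,741 kg, £1,020,405.34):
Code C-726 is under a tariff-rate quota (threshold 4,086 kg). In-quota: 4,086 kg at 4.5%; over-quota: 1,655 kg at 9.5%.
Pro-rata value split: in-quota = £1,020,405.34 × 4,086/5,741 = £726,245.64; over-quota = £1,020,405.34 − £726,245.64 = £294,159.70.
In-quota duty = £726,245.64 × 4.5% = £32,681.05. Over-quota duty = £294,159.70 × 9.5% = £27,945.17.
Line duty = £32,681.05 + £27,945.17 = £60,626.22.

£60,626.22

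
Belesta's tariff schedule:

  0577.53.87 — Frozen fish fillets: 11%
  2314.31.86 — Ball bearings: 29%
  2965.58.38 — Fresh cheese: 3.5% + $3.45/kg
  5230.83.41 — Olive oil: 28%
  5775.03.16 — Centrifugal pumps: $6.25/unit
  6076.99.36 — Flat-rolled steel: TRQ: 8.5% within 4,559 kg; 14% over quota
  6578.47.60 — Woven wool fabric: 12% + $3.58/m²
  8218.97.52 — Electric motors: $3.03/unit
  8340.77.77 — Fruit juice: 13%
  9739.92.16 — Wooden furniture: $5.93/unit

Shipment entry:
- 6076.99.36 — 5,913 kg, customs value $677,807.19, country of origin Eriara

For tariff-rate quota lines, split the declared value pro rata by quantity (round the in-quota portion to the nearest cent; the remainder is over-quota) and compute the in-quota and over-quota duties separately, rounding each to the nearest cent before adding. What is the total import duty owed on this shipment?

Line 1 (6076.99.36, Eriara, 5,913 kg, $677,807.19):
Code 6076.99.36 is under a tariff-rate quota (threshold 4,559 kg). In-quota: 4,559 kg at 8.5%; over-quota: 1,354 kg at 14%.
Pro-rata value split: in-quota = $677,807.19 × 4,559/5,913 = $522,598.17; over-quota = $677,807.19 − $522,598.17 = $155,209.02.
In-quota duty = $522,598.17 × 8.5% = $44,420.84. Over-quota duty = $155,209.02 × 14% = $21,729.26.
Line duty = $44,420.84 + $21,729.26 = $66,150.10.

$66,150.10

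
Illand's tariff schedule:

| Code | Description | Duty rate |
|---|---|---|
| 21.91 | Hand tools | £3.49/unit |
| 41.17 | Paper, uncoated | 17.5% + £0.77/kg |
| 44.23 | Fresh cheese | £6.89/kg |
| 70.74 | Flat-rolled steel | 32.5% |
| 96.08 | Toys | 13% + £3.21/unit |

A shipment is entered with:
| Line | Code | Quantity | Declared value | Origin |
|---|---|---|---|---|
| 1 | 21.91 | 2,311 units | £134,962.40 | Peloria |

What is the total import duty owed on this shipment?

£8,065.39

Line 1 (21.91, Peloria, 2,311 units, £134,962.40):
Base rate for 21.91 is £3.49/unit.
Duty = 2,311 × £3.49 = £8,065.39.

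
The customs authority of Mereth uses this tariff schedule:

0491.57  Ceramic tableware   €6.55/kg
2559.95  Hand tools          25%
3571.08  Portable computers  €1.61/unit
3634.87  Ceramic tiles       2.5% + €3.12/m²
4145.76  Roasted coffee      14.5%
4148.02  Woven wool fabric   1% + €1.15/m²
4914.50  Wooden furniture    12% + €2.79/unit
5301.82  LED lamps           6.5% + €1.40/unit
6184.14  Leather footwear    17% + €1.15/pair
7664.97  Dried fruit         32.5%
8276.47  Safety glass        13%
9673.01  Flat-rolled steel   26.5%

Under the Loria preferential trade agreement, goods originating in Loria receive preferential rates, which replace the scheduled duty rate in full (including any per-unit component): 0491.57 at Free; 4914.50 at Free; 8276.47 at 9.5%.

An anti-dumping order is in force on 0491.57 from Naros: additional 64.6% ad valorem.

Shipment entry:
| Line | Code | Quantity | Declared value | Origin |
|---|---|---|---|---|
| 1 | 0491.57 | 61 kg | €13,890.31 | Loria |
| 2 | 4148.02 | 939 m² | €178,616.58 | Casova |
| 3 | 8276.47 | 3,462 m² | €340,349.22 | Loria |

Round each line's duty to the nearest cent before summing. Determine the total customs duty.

€35,199.20

Line 1 (0491.57, Loria, 61 kg, €13,890.31):
Base rate for 0491.57 is €6.55/kg.
Origin Loria qualifies under the Mereth–Loria agreement and 0491.57 is covered: preferential rate Free applies instead.
The additional-duty order on 0491.57 targets Naros, not Loria; it does not apply.
Duty = €13,890.31 × 0% = €0.00.
Line 2 (4148.02, Casova, 939 m², €178,616.58):
Base rate for 4148.02 is 1% + €1.15/m².
Duty = €178,616.58 × 1% + 939 × €1.15 = €2,866.02.
Line 3 (8276.47, Loria, 3,462 m², €340,349.22):
Base rate for 8276.47 is 13%.
Origin Loria qualifies under the Mereth–Loria agreement and 8276.47 is covered: preferential rate 9.5% applies instead.
Duty = €340,349.22 × 9.5% = €32,333.18.
Total = €0.00 + €2,866.02 + €32,333.18 = €35,199.20.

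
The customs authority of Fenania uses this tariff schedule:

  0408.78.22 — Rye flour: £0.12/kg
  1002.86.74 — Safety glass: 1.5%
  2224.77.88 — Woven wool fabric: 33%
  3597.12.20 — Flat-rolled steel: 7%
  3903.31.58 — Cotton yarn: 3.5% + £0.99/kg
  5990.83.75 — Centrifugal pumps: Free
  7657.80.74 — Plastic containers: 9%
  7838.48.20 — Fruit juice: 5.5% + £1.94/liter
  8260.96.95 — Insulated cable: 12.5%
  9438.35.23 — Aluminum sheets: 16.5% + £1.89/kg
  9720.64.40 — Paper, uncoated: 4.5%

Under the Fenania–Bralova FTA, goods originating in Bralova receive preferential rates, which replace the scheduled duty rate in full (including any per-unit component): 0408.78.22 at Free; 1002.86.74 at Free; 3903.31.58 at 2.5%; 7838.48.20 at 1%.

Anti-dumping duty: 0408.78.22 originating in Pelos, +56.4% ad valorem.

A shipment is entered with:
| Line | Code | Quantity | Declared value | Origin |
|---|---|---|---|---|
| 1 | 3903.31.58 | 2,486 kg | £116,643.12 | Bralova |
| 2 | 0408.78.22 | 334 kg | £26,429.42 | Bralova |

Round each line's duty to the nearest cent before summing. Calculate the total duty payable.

£2,916.08

Line 1 (3903.31.58, Bralova, 2,486 kg, £116,643.12):
Base rate for 3903.31.58 is 3.5% + £0.99/kg.
Origin Bralova qualifies under the Fenania–Bralova agreement and 3903.31.58 is covered: preferential rate 2.5% applies instead.
Duty = £116,643.12 × 2.5% = £2,916.08.
Line 2 (0408.78.22, Bralova, 334 kg, £26,429.42):
Base rate for 0408.78.22 is £0.12/kg.
Origin Bralova qualifies under the Fenania–Bralova agreement and 0408.78.22 is covered: preferential rate Free applies instead.
The additional-duty order on 0408.78.22 targets Pelos, not Bralova; it does not apply.
Duty = £26,429.42 × 0% = £0.00.
Total = £2,916.08 + £0.00 = £2,916.08.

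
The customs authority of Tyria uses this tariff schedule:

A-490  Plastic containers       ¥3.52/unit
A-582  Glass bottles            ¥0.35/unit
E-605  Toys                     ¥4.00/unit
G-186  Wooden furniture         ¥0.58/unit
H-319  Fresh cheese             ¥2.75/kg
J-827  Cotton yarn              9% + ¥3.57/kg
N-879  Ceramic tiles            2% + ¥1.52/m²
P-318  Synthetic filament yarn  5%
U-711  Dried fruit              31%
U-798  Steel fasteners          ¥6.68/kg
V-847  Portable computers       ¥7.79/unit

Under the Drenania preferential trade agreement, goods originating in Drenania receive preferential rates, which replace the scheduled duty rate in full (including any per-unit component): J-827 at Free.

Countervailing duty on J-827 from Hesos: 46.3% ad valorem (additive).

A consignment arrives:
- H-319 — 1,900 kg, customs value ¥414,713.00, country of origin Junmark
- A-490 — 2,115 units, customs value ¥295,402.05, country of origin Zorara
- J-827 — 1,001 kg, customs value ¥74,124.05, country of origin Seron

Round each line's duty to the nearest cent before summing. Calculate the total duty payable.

Line 1 (H-319, Junmark, 1,900 kg, ¥414,713.00):
Base rate for H-319 is ¥2.75/kg.
Duty = 1,900 × ¥2.75 = ¥5,225.00.
Line 2 (A-490, Zorara, 2,115 units, ¥295,402.05):
Base rate for A-490 is ¥3.52/unit.
Duty = 2,115 × ¥3.52 = ¥7,444.80.
Line 3 (J-827, Seron, 1,001 kg, ¥74,124.05):
Base rate for J-827 is 9% + ¥3.57/kg.
J-827 has an FTA preferential rate, but origin Seron is not Drenania; base rate stands.
The additional-duty order on J-827 targets Hesos, not Seron; it does not apply.
Duty = ¥74,124.05 × 9% + 1,001 × ¥3.57 = ¥10,244.73.
Total = ¥5,225.00 + ¥7,444.80 + ¥10,244.73 = ¥22,914.53.

¥22,914.53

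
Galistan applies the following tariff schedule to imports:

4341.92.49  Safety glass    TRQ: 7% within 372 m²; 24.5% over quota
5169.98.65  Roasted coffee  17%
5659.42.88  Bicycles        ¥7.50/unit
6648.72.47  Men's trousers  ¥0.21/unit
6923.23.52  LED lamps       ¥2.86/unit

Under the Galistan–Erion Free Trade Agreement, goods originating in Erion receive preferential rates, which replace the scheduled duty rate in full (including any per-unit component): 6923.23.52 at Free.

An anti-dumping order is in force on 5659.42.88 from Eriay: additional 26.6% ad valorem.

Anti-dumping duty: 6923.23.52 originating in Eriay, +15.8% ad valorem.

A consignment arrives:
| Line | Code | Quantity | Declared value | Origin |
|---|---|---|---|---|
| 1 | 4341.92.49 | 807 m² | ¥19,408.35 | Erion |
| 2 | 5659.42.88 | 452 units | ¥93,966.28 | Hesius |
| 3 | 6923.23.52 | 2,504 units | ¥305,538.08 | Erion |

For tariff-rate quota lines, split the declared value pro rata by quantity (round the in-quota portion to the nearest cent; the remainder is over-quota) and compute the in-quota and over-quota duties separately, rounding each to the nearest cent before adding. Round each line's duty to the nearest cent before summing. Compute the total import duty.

¥6,579.39

Line 1 (4341.92.49, Erion, 807 m², ¥19,408.35):
Code 4341.92.49 is under a tariff-rate quota (threshold 372 m²). In-quota: 372 m² at 7%; over-quota: 435 m² at 24.5%.
Pro-rata value split: in-quota = ¥19,408.35 × 372/807 = ¥8,946.60; over-quota = ¥19,408.35 − ¥8,946.60 = ¥10,461.75.
In-quota duty = ¥8,946.60 × 7% = ¥626.26. Over-quota duty = ¥10,461.75 × 24.5% = ¥2,563.13.
Line duty = ¥626.26 + ¥2,563.13 = ¥3,189.39.
Line 2 (5659.42.88, Hesius, 452 units, ¥93,966.28):
Base rate for 5659.42.88 is ¥7.50/unit.
The additional-duty order on 5659.42.88 targets Eriay, not Hesius; it does not apply.
Duty = 452 × ¥7.50 = ¥3,390.00.
Line 3 (6923.23.52, Erion, 2,504 units, ¥305,538.08):
Base rate for 6923.23.52 is ¥2.86/unit.
Origin Erion qualifies under the Galistan–Erion agreement and 6923.23.52 is covered: preferential rate Free applies instead.
The additional-duty order on 6923.23.52 targets Eriay, not Erion; it does not apply.
Duty = ¥305,538.08 × 0% = ¥0.00.
Total = ¥3,189.39 + ¥3,390.00 + ¥0.00 = ¥6,579.39.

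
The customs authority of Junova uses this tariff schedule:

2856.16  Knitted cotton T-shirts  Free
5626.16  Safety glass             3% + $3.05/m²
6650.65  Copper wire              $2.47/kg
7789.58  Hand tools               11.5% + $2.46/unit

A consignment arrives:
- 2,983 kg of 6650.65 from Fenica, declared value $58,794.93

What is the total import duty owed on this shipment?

$7,368.01

Line 1 (6650.65, Fenica, 2,983 kg, $58,794.93):
Base rate for 6650.65 is $2.47/kg.
Duty = 2,983 × $2.47 = $7,368.01.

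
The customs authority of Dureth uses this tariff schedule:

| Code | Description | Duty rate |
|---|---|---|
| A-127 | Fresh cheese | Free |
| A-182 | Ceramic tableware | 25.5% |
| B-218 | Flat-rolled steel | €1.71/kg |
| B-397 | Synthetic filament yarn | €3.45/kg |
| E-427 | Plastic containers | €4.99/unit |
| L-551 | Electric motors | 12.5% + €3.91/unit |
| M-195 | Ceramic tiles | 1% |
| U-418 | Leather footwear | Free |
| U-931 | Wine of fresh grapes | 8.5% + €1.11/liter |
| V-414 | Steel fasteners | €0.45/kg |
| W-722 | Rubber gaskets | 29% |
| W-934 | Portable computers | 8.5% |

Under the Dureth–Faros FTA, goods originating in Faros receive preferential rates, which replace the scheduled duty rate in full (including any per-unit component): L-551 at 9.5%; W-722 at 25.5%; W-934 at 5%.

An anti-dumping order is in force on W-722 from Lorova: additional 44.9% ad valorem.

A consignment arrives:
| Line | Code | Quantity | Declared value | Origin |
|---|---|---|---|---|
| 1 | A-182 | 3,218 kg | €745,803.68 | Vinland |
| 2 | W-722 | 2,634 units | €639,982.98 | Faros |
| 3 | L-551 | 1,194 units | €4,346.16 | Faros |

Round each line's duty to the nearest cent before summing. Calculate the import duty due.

Line 1 (A-182, Vinland, 3,218 kg, €745,803.68):
Base rate for A-182 is 25.5%.
Duty = €745,803.68 × 25.5% = €190,179.94.
Line 2 (W-722, Faros, 2,634 units, €639,982.98):
Base rate for W-722 is 29%.
Origin Faros qualifies under the Dureth–Faros agreement and W-722 is covered: preferential rate 25.5% applies instead.
The additional-duty order on W-722 targets Lorova, not Faros; it does not apply.
Duty = €639,982.98 × 25.5% = €163,195.66.
Line 3 (L-551, Faros, 1,194 units, €4,346.16):
Base rate for L-551 is 12.5% + €3.91/unit.
Origin Faros qualifies under the Dureth–Faros agreement and L-551 is covered: preferential rate 9.5% applies instead.
Duty = €4,346.16 × 9.5% = €412.89.
Total = €190,179.94 + €163,195.66 + €412.89 = €353,788.49.

€353,788.49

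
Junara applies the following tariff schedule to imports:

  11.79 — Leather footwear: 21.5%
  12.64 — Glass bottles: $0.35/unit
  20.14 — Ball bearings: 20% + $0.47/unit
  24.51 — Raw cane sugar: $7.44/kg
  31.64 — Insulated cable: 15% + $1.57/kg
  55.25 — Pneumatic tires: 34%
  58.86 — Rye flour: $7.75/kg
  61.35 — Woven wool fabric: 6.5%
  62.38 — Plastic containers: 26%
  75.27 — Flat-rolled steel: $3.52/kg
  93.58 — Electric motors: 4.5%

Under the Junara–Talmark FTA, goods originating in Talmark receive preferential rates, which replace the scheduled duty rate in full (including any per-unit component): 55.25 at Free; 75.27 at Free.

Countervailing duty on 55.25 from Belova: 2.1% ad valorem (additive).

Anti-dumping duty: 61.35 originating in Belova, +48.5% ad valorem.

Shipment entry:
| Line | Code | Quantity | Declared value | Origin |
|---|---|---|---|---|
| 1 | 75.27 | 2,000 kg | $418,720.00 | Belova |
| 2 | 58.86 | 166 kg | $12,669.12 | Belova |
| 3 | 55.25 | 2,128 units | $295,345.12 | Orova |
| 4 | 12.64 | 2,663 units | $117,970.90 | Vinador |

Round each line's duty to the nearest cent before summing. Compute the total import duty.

$109,675.89

Line 1 (75.27, Belova, 2,000 kg, $418,720.00):
Base rate for 75.27 is $3.52/kg.
75.27 has an FTA preferential rate, but origin Belova is not Talmark; base rate stands.
Duty = 2,000 × $3.52 = $7,040.00.
Line 2 (58.86, Belova, 166 kg, $12,669.12):
Base rate for 58.86 is $7.75/kg.
Duty = 166 × $7.75 = $1,286.50.
Line 3 (55.25, Orova, 2,128 units, $295,345.12):
Base rate for 55.25 is 34%.
55.25 has an FTA preferential rate, but origin Orova is not Talmark; base rate stands.
The additional-duty order on 55.25 targets Belova, not Orova; it does not apply.
Duty = $295,345.12 × 34% = $100,417.34.
Line 4 (12.64, Vinador, 2,663 units, $117,970.90):
Base rate for 12.64 is $0.35/unit.
Duty = 2,663 × $0.35 = $932.05.
Total = $7,040.00 + $1,286.50 + $100,417.34 + $932.05 = $109,675.89.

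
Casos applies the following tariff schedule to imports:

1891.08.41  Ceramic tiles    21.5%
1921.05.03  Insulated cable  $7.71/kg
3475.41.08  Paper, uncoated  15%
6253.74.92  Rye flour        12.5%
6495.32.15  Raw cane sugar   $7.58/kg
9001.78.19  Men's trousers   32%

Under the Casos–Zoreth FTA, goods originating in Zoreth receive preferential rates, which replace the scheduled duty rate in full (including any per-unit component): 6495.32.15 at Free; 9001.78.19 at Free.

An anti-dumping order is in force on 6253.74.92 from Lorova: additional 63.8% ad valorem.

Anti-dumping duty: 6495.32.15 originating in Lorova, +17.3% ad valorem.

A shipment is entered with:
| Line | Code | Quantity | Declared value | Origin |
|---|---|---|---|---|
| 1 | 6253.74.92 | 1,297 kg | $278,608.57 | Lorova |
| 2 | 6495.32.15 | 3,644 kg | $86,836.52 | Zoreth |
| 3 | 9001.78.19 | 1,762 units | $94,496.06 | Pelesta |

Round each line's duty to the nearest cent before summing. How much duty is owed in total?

Line 1 (6253.74.92, Lorova, 1,297 kg, $278,608.57):
Base rate for 6253.74.92 is 12.5%.
Additional duty on 6253.74.92 from Lorova: +63.8%. Applied ad valorem rate: 12.5% + 63.8% = 76.3%.
Duty = $278,608.57 × 76.3% = $212,578.34.
Line 2 (6495.32.15, Zoreth, 3,644 kg, $86,836.52):
Base rate for 6495.32.15 is $7.58/kg.
Origin Zoreth qualifies under the Casos–Zoreth agreement and 6495.32.15 is covered: preferential rate Free applies instead.
The additional-duty order on 6495.32.15 targets Lorova, not Zoreth; it does not apply.
Duty = $86,836.52 × 0% = $0.00.
Line 3 (9001.78.19, Pelesta, 1,762 units, $94,496.06):
Base rate for 9001.78.19 is 32%.
9001.78.19 has an FTA preferential rate, but origin Pelesta is not Zoreth; base rate stands.
Duty = $94,496.06 × 32% = $30,238.74.
Total = $212,578.34 + $0.00 + $30,238.74 = $242,817.08.

$242,817.08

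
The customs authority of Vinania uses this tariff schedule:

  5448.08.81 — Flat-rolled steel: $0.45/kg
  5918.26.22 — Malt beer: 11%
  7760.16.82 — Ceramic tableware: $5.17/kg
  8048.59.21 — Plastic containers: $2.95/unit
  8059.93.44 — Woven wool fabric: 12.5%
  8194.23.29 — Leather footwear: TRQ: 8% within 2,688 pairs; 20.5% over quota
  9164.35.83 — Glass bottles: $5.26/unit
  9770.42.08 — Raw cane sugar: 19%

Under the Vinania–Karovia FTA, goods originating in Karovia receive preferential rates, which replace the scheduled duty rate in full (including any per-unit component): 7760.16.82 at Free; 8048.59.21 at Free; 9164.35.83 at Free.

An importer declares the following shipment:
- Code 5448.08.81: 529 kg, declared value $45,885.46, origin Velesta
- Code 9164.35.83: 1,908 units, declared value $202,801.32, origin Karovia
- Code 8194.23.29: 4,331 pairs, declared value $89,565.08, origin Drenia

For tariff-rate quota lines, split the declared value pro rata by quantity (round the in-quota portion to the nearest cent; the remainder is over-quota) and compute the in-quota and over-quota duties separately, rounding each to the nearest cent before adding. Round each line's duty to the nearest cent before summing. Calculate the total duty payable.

Line 1 (5448.08.81, Velesta, 529 kg, $45,885.46):
Base rate for 5448.08.81 is $0.45/kg.
Duty = 529 × $0.45 = $238.05.
Line 2 (9164.35.83, Karovia, 1,908 units, $202,801.32):
Base rate for 9164.35.83 is $5.26/unit.
Origin Karovia qualifies under the Vinania–Karovia agreement and 9164.35.83 is covered: preferential rate Free applies instead.
Duty = $202,801.32 × 0% = $0.00.
Line 3 (8194.23.29, Drenia, 4,331 pairs, $89,565.08):
Code 8194.23.29 is under a tariff-rate quota (threshold 2,688 pairs). In-quota: 2,688 pairs at 8%; over-quota: 1,643 pairs at 20.5%.
Pro-rata value split: in-quota = $89,565.08 × 2,688/4,331 = $55,587.84; over-quota = $89,565.08 − $55,587.84 = $33,977.24.
In-quota duty = $55,587.84 × 8% = $4,447.03. Over-quota duty = $33,977.24 × 20.5% = $6,965.33.
Line duty = $4,447.03 + $6,965.33 = $11,412.36.
Total = $238.05 + $0.00 + $11,412.36 = $11,650.41.

$11,650.41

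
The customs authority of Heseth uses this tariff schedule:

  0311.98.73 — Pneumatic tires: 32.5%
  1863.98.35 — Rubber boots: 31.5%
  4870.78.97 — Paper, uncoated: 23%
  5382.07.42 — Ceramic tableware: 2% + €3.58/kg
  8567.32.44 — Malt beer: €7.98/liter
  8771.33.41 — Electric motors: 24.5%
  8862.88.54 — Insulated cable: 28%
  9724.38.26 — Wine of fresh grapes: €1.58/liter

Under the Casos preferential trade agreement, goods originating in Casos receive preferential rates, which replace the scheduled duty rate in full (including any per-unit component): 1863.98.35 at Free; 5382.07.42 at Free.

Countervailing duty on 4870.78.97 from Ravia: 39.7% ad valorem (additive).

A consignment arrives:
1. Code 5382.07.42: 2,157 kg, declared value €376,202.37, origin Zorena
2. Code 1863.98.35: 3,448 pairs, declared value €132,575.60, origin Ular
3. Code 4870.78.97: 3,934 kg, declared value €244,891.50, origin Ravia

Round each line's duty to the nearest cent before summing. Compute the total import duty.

Line 1 (5382.07.42, Zorena, 2,157 kg, €376,202.37):
Base rate for 5382.07.42 is 2% + €3.58/kg.
5382.07.42 has an FTA preferential rate, but origin Zorena is not Casos; base rate stands.
Duty = €376,202.37 × 2% + 2,157 × €3.58 = €15,246.11.
Line 2 (1863.98.35, Ular, 3,448 pairs, €132,575.60):
Base rate for 1863.98.35 is 31.5%.
1863.98.35 has an FTA preferential rate, but origin Ular is not Casos; base rate stands.
Duty = €132,575.60 × 31.5% = €41,761.31.
Line 3 (4870.78.97, Ravia, 3,934 kg, €244,891.50):
Base rate for 4870.78.97 is 23%.
Additional duty on 4870.78.97 from Ravia: +39.7%. Applied ad valorem rate: 23% + 39.7% = 62.7%.
Duty = €244,891.50 × 62.7% = €153,546.97.
Total = €15,246.11 + €41,761.31 + €153,546.97 = €210,554.39.

€210,554.39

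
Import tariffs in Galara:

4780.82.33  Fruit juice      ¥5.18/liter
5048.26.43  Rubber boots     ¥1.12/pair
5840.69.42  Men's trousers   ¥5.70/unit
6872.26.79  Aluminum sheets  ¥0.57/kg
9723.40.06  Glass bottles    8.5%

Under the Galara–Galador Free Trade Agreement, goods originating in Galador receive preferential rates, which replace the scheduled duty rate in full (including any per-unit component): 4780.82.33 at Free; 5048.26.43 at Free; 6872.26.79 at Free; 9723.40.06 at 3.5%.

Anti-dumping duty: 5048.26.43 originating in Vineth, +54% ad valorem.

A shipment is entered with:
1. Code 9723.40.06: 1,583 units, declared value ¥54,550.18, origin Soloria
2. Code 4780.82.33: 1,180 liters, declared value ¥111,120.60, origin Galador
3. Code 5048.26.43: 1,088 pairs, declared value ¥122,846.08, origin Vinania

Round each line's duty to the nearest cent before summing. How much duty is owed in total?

¥5,855.33

Line 1 (9723.40.06, Soloria, 1,583 units, ¥54,550.18):
Base rate for 9723.40.06 is 8.5%.
9723.40.06 has an FTA preferential rate, but origin Soloria is not Galador; base rate stands.
Duty = ¥54,550.18 × 8.5% = ¥4,636.77.
Line 2 (4780.82.33, Galador, 1,180 liters, ¥111,120.60):
Base rate for 4780.82.33 is ¥5.18/liter.
Origin Galador qualifies under the Galara–Galador agreement and 4780.82.33 is covered: preferential rate Free applies instead.
Duty = ¥111,120.60 × 0% = ¥0.00.
Line 3 (5048.26.43, Vinania, 1,088 pairs, ¥122,846.08):
Base rate for 5048.26.43 is ¥1.12/pair.
5048.26.43 has an FTA preferential rate, but origin Vinania is not Galador; base rate stands.
The additional-duty order on 5048.26.43 targets Vineth, not Vinania; it does not apply.
Duty = 1,088 × ¥1.12 = ¥1,218.56.
Total = ¥4,636.77 + ¥0.00 + ¥1,218.56 = ¥5,855.33.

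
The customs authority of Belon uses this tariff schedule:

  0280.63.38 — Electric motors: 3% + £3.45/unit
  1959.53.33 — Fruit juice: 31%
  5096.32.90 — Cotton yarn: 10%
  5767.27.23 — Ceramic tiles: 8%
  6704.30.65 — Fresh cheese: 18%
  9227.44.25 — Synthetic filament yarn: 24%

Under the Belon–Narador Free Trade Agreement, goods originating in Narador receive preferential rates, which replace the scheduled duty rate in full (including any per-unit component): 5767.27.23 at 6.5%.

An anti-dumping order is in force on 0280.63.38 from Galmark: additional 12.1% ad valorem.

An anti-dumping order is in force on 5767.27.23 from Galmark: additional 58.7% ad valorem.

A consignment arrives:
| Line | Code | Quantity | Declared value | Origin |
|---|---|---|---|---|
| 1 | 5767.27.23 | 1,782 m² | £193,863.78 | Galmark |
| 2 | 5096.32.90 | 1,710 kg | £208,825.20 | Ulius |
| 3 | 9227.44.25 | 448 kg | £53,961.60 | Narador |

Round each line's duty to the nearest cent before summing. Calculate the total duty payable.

Line 1 (5767.27.23, Galmark, 1,782 m², £193,863.78):
Base rate for 5767.27.23 is 8%.
5767.27.23 has an FTA preferential rate, but origin Galmark is not Narador; base rate stands.
Additional duty on 5767.27.23 from Galmark: +58.7%. Applied ad valorem rate: 8% + 58.7% = 66.7%.
Duty = £193,863.78 × 66.7% = £129,307.14.
Line 2 (5096.32.90, Ulius, 1,710 kg, £208,825.20):
Base rate for 5096.32.90 is 10%.
Duty = £208,825.20 × 10% = £20,882.52.
Line 3 (9227.44.25, Narador, 448 kg, £53,961.60):
Base rate for 9227.44.25 is 24%.
Origin Narador is the FTA partner but 9227.44.25 is not on the preference list; base rate stands.
Duty = £53,961.60 × 24% = £12,950.78.
Total = £129,307.14 + £20,882.52 + £12,950.78 = £163,140.44.

£163,140.44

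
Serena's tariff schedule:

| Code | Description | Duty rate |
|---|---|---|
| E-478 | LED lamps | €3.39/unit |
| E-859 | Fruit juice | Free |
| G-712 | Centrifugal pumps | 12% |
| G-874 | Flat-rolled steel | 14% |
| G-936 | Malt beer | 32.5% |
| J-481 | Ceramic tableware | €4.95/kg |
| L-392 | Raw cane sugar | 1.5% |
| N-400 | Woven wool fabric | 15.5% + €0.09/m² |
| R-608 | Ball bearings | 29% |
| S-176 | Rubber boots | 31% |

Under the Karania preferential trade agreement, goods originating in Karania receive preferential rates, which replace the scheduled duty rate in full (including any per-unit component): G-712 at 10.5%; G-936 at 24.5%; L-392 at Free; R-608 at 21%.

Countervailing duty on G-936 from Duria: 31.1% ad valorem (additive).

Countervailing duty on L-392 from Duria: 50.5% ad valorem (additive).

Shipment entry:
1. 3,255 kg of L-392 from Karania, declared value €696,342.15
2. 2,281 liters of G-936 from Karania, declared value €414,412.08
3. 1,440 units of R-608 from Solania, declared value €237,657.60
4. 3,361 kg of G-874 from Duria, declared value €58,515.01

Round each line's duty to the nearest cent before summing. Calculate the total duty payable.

€178,643.76

Line 1 (L-392, Karania, 3,255 kg, €696,342.15):
Base rate for L-392 is 1.5%.
Origin Karania qualifies under the Serena–Karania agreement and L-392 is covered: preferential rate Free applies instead.
The additional-duty order on L-392 targets Duria, not Karania; it does not apply.
Duty = €696,342.15 × 0% = €0.00.
Line 2 (G-936, Karania, 2,281 liters, €414,412.08):
Base rate for G-936 is 32.5%.
Origin Karania qualifies under the Serena–Karania agreement and G-936 is covered: preferential rate 24.5% applies instead.
The additional-duty order on G-936 targets Duria, not Karania; it does not apply.
Duty = €414,412.08 × 24.5% = €101,530.96.
Line 3 (R-608, Solania, 1,440 units, €237,657.60):
Base rate for R-608 is 29%.
R-608 has an FTA preferential rate, but origin Solania is not Karania; base rate stands.
Duty = €237,657.60 × 29% = €68,920.70.
Line 4 (G-874, Duria, 3,361 kg, €58,515.01):
Base rate for G-874 is 14%.
Duty = €58,515.01 × 14% = €8,192.10.
Total = €0.00 + €101,530.96 + €68,920.70 + €8,192.10 = €178,643.76.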